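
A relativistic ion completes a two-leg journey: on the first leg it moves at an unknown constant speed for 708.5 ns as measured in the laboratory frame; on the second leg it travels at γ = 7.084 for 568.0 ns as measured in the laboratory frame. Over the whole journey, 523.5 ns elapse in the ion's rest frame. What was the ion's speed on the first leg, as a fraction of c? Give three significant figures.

Leg 1: speed unknown; τ_1 = 708.5/γ_1.
Leg 2: γ = 7.084; τ_2 = 568.0/7.084 = 80.18 ns.
Total proper time: τ_1 + 80.18 = 523.5, so τ_1 = 523.5 − 80.18 = 443.3 ns.
γ_1 = 708.5/443.3 = 1.598; β = √(1 − 1/γ²) = √0.6085.

β = 0.780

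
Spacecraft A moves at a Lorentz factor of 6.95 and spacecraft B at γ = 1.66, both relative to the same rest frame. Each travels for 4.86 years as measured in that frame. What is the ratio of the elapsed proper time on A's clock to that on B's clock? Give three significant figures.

τ_A/τ_B = 0.239

A: γ = 6.95. B: γ = 1.66.
τ_A/τ_B = γ_B/γ_A = 1.660/6.950 = 0.2388, so τ_A/τ_B = 0.2388.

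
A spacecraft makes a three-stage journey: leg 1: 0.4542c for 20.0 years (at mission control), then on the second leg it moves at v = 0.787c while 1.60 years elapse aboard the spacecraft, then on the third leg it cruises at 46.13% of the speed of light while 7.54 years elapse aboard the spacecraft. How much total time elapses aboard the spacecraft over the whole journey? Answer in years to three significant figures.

Leg 1: γ = 1/√(1 − 0.4542²) = 1/√0.7937 = 1.122; τ_1 = 20.0/1.122 = 17.82 years.
Leg 2: 1.60 years is already measured aboard the spacecraft.
Leg 3: 7.54 years is already measured aboard the spacecraft.
Total: 17.82 + 1.600 + 7.540 years.

τ = 27.0 years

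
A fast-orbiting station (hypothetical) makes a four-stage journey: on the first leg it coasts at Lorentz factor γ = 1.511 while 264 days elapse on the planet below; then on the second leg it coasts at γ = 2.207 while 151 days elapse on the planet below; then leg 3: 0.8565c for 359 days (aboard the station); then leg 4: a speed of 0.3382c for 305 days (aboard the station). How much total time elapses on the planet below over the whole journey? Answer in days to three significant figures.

Δt = 1430 days

Leg 1: 264 days is already measured on the planet below.
Leg 2: 151 days is already measured on the planet below.
Leg 3: γ = 1/√(1 − 0.8565²) = 1/√0.2664 = 1.937; Δt_3 = 1.937 × 359 = 695.5 days.
Leg 4: γ = 1/√(1 − 0.3382²) = 1/√0.8856 = 1.063; Δt_4 = 1.063 × 305 = 324.1 days.
Total: 264.0 + 151.0 + 695.5 + 324.1 days.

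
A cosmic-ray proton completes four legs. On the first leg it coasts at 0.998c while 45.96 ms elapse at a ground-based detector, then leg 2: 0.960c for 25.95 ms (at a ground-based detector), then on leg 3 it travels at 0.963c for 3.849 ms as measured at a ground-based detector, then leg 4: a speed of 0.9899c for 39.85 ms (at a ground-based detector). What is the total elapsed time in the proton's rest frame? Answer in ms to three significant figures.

Leg 1: γ = 1/√(1 − 0.998²) = 1/√0.003996 = 15.82; τ_1 = 45.96/15.82 = 2.905 ms.
Leg 2: γ = 1/√(1 − 0.960²) = 25/7 ≈ 3.571; τ_2 = 25.95/3.571 = 7.266 ms.
Leg 3: γ = 1/√(1 − 0.963²) = 1/√0.07263 = 3.711; τ_3 = 3.849/3.711 = 1.037 ms.
Leg 4: γ = 1/√(1 − 0.9899²) = 1/√0.02010 = 7.054; τ_4 = 39.85/7.054 = 5.649 ms.
Total: 2.905 + 7.266 + 1.037 + 5.649 ms.

τ = 16.9 ms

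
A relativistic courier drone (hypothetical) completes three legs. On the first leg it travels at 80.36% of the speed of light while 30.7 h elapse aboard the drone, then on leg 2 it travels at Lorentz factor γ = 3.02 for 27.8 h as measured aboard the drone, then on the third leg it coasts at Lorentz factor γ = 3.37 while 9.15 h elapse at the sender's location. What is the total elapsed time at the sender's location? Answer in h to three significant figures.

Δt = 145 h

Leg 1: β = 0.8036; γ = 1/√(1 − 0.8036²) = 1/√0.3542 = 1.680; Δt_1 = 1.680 × 30.7 = 51.58 h.
Leg 2: γ = 3.02; Δt_2 = 3.020 × 27.8 = 83.96 h.
Leg 3: 9.15 h is already measured at the sender's location.
Total: 51.58 + 83.96 + 9.150 h.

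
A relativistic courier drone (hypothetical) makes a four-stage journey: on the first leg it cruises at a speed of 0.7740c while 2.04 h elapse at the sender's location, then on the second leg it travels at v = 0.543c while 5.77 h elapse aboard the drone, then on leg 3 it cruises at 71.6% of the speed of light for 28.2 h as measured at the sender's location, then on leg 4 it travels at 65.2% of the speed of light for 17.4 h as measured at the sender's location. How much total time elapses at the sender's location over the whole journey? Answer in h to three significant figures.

Δt = 54.5 h

Leg 1: 2.04 h is already measured at the sender's location.
Leg 2: γ = 1/√(1 − 0.543²) = 1/√0.7052 = 1.191; Δt_2 = 1.191 × 5.77 = 6.871 h.
Leg 3: 28.2 h is already measured at the sender's location.
Leg 4: 17.4 h is already measured at the sender's location.
Total: 2.040 + 6.871 + 28.20 + 17.40 h.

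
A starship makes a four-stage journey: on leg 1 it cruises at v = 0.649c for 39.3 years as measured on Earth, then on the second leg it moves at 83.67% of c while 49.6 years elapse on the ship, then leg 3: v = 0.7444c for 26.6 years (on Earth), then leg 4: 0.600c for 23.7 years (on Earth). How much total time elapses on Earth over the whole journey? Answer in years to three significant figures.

Leg 1: 39.3 years is already measured on Earth.
Leg 2: β = 0.8367; γ = 1/√(1 − 0.8367²) = 1/√0.2999 = 1.826; Δt_2 = 1.826 × 49.6 = 90.57 years.
Leg 3: 26.6 years is already measured on Earth.
Leg 4: 23.7 years is already measured on Earth.
Total: 39.30 + 90.57 + 26.60 + 23.70 years.

Δt = 180 years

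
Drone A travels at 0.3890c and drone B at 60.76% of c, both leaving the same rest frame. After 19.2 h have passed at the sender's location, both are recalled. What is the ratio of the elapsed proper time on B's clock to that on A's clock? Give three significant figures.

A: γ = 1/√(1 − 0.3890²) = 1/√0.8487 = 1.085. B: β = 0.6076; γ = 1/√(1 − 0.6076²) = 1/√0.6308 = 1.259.
τ_A/τ_B = γ_B/γ_A = 1.259/1.085 = 1.160, so τ_B/τ_A = 0.8621.

τ_B/τ_A = 0.862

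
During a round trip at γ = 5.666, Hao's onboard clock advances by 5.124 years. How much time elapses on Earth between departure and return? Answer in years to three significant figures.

Δt = 29.0 years

γ = 5.666
Earth-frame duration is the dilated interval: Δt = γτ = 5.666 × 5.124 years.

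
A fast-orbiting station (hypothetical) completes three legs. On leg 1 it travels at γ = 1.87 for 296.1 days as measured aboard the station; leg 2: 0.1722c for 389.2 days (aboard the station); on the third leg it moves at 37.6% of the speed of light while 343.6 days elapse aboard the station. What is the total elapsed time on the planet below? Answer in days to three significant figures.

Δt = 1320 days

Leg 1: γ = 1.87; Δt_1 = 1.870 × 296.1 = 553.7 days.
Leg 2: γ = 1/√(1 − 0.1722²) = 1/√0.9703 = 1.015; Δt_2 = 1.015 × 389.2 = 395.1 days.
Leg 3: β = 0.376; γ = 1/√(1 − 0.376²) = 1/√0.8586 = 1.079; Δt_3 = 1.079 × 343.6 = 370.8 days.
Total: 553.7 + 395.1 + 370.8 days.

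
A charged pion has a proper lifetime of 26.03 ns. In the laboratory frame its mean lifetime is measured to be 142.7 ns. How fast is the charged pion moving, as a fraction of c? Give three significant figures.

v = 0.983c

γ = Δt/τ₀ = 142.7/26.03 = 5.482
β = √(1 − 1/γ²) = √(1 − 0.03327) = √0.9667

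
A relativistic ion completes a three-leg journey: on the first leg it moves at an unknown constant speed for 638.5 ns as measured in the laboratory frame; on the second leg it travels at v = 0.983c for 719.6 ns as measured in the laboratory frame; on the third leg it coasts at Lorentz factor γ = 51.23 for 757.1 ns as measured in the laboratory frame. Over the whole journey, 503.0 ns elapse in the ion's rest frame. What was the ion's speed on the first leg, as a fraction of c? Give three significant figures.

Leg 1: speed unknown; τ_1 = 638.5/γ_1.
Leg 2: γ = 1/√(1 − 0.983²) = 1/√0.03371 = 5.446; τ_2 = 719.6/5.446 = 132.1 ns.
Leg 3: γ = 51.23; τ_3 = 757.1/51.23 = 14.78 ns.
Total proper time: τ_1 + 132.1 + 14.78 = 503.0, so τ_1 = 503.0 − 146.9 = 356.1 ns.
γ_1 = 638.5/356.1 = 1.793; β = √(1 − 1/γ²) = √0.6890.

β = 0.830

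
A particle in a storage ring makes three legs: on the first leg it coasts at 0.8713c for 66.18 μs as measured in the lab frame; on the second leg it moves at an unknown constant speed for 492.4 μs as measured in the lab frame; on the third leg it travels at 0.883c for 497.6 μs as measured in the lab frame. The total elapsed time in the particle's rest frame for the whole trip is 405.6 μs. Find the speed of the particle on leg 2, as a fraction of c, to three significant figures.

β = 0.959

Leg 1: γ = 1/√(1 − 0.8713²) = 1/√0.2408 = 2.038; τ_1 = 66.18/2.038 = 32.48 μs.
Leg 2: speed unknown; τ_2 = 492.4/γ_2.
Leg 3: γ = 1/√(1 − 0.883²) = 1/√0.2203 = 2.131; τ_3 = 497.6/2.131 = 233.6 μs.
Total proper time: 32.48 + τ_2 + 233.6 = 405.6, so τ_2 = 405.6 − 266.0 = 139.6 μs.
γ_2 = 492.4/139.6 = 3.528; β = √(1 − 1/γ²) = √0.9197.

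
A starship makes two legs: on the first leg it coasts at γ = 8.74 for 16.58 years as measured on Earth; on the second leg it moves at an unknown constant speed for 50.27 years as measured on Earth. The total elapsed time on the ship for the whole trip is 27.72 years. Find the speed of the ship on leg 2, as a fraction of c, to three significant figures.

β = 0.858

Leg 1: γ = 8.74; τ_1 = 16.58/8.740 = 1.897 years.
Leg 2: speed unknown; τ_2 = 50.27/γ_2.
Total proper time: 1.897 + τ_2 = 27.72, so τ_2 = 27.72 − 1.897 = 25.82 years.
γ_2 = 50.27/25.82 = 1.947; β = √(1 − 1/γ²) = √0.7361.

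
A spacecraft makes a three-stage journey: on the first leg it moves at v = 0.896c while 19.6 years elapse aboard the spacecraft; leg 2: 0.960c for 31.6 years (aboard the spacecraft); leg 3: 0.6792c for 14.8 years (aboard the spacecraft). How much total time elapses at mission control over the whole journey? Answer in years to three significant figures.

Δt = 177 years

Leg 1: γ = 1/√(1 − 0.896²) = 1/√0.1972 = 2.252; Δt_1 = 2.252 × 19.6 = 44.14 years.
Leg 2: γ = 1/√(1 − 0.960²) = 25/7 ≈ 3.571; Δt_2 = 3.571 × 31.6 = 112.9 years.
Leg 3: γ = 1/√(1 − 0.6792²) = 1/√0.5387 = 1.362; Δt_3 = 1.362 × 14.8 = 20.16 years.
Total: 44.14 + 112.9 + 20.16 years.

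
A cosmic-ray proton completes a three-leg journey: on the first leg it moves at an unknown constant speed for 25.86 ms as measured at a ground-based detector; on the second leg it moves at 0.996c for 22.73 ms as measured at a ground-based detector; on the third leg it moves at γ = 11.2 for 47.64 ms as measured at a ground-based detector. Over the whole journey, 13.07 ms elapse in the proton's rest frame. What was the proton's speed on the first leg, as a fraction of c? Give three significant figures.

β = 0.965

Leg 1: speed unknown; τ_1 = 25.86/γ_1.
Leg 2: γ = 1/√(1 − 0.996²) = 1/√0.007984 = 11.19; τ_2 = 22.73/11.19 = 2.031 ms.
Leg 3: γ = 11.2; τ_3 = 47.64/11.20 = 4.254 ms.
Total proper time: τ_1 + 2.031 + 4.254 = 13.07, so τ_1 = 13.07 − 6.285 = 6.785 ms.
γ_1 = 25.86/6.785 = 3.811; β = √(1 − 1/γ²) = √0.9312.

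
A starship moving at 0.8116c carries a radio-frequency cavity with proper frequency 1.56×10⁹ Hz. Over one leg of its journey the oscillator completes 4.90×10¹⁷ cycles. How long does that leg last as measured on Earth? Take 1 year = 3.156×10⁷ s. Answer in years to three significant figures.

γ = 1/√(1 − 0.8116²) = 1/√0.3413 = 1.712
Proper time for N cycles: τ = N/f = 4.90×10¹⁷/(1.56×10⁹) = 3.141×10⁸ s = 9.953 years.
Lab-frame duration Δt = γτ = 1.712 × 9.953 = 17.04 years.

Δt = 17.0 years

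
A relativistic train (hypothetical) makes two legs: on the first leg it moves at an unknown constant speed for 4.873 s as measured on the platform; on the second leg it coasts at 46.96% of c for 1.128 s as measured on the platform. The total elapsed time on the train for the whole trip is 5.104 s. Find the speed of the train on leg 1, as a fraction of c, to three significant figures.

β = 0.538

Leg 1: speed unknown; τ_1 = 4.873/γ_1.
Leg 2: β = 0.4696; γ = 1/√(1 − 0.4696²) = 1/√0.7795 = 1.133; τ_2 = 1.128/1.133 = 0.9959 s.
Total proper time: τ_1 + 0.9959 = 5.104, so τ_1 = 5.104 − 0.9959 = 4.108 s.
γ_1 = 4.873/4.108 = 1.186; β = √(1 − 1/γ²) = √0.2893.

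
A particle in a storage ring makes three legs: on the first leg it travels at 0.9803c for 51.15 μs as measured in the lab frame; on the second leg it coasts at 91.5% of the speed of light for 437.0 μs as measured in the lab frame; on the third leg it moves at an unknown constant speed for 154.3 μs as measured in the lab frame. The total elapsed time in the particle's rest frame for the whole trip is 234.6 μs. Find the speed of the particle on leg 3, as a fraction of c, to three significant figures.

β = 0.950

Leg 1: γ = 1/√(1 − 0.9803²) = 1/√0.03901 = 5.063; τ_1 = 51.15/5.063 = 10.10 μs.
Leg 2: β = 0.915; γ = 1/√(1 − 0.915²) = 1/√0.1628 = 2.479; τ_2 = 437.0/2.479 = 176.3 μs.
Leg 3: speed unknown; τ_3 = 154.3/γ_3.
Total proper time: 10.10 + 176.3 + τ_3 = 234.6, so τ_3 = 234.6 − 186.4 = 48.19 μs.
γ_3 = 154.3/48.19 = 3.202; β = √(1 − 1/γ²) = √0.9025.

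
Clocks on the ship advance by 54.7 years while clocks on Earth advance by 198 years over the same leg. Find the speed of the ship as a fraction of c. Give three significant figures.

The proper time is measured on the ship (both events occur at the ship's location); Δt is measured on Earth. γ = Δt/τ = 198/54.7 = 3.620.
β = √(1 − 1/γ²) = √(1 − 0.07632) = √0.9237

v = 0.961c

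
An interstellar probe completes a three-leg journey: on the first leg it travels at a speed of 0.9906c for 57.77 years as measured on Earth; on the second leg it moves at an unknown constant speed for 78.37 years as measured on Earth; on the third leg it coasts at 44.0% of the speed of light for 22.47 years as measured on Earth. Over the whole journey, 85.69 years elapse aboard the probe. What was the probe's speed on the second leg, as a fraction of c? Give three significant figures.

Leg 1: γ = 1/√(1 − 0.9906²) = 1/√0.01871 = 7.310; τ_1 = 57.77/7.310 = 7.902 years.
Leg 2: speed unknown; τ_2 = 78.37/γ_2.
Leg 3: β = 0.440; γ = 1/√(1 − 0.440²) = 1/√0.8064 = 1.114; τ_3 = 22.47/1.114 = 20.18 years.
Total proper time: 7.902 + τ_2 + 20.18 = 85.69, so τ_2 = 85.69 − 28.08 = 57.61 years.
γ_2 = 78.37/57.61 = 1.360; β = √(1 − 1/γ²) = √0.4596.

β = 0.678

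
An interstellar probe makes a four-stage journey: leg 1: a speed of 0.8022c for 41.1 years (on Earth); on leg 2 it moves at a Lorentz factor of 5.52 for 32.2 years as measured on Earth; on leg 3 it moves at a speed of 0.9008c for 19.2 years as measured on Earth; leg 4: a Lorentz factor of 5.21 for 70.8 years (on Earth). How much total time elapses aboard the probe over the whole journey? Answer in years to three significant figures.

τ = 52.3 years

Leg 1: γ = 1/√(1 − 0.8022²) = 1/√0.3565 = 1.675; τ_1 = 41.1/1.675 = 24.54 years.
Leg 2: γ = 5.52; τ_2 = 32.2/5.520 = 5.833 years.
Leg 3: γ = 1/√(1 − 0.9008²) = 1/√0.1886 = 2.303; τ_3 = 19.2/2.303 = 8.337 years.
Leg 4: γ = 5.21; τ_4 = 70.8/5.210 = 13.59 years.
Total: 24.54 + 5.833 + 8.337 + 13.59 years.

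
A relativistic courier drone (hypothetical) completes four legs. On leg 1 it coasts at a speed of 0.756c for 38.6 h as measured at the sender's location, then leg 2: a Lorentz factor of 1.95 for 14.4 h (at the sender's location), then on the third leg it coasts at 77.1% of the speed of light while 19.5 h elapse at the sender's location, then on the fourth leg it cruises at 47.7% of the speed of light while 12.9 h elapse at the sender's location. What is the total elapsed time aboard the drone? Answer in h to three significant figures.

Leg 1: γ = 1/√(1 − 0.756²) = 1/√0.4285 = 1.528; τ_1 = 38.6/1.528 = 25.27 h.
Leg 2: γ = 1.95; τ_2 = 14.4/1.950 = 7.385 h.
Leg 3: β = 0.771; γ = 1/√(1 − 0.771²) = 1/√0.4056 = 1.570; τ_3 = 19.5/1.570 = 12.42 h.
Leg 4: β = 0.477; γ = 1/√(1 − 0.477²) = 1/√0.7725 = 1.138; τ_4 = 12.9/1.138 = 11.34 h.
Total: 25.27 + 7.385 + 12.42 + 11.34 h.

τ = 56.4 h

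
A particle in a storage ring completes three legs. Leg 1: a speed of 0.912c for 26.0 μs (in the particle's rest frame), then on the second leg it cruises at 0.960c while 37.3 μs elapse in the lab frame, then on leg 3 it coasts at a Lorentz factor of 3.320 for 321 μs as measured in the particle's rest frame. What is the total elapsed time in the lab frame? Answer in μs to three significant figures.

Δt = 1170 μs

Leg 1: γ = 1/√(1 − 0.912²) = 1/√0.1683 = 2.438; Δt_1 = 2.438 × 26.0 = 63.39 μs.
Leg 2: 37.3 μs is already measured in the lab frame.
Leg 3: γ = 3.320; Δt_3 = 3.320 × 321 = 1066 μs.
Total: 63.39 + 37.30 + 1066 μs.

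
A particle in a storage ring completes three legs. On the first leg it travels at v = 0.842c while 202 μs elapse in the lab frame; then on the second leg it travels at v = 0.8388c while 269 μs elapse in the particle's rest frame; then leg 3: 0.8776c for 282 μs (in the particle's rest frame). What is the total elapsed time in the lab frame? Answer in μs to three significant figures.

Δt = 1280 μs

Leg 1: 202 μs is already measured in the lab frame.
Leg 2: γ = 1/√(1 − 0.8388²) = 1/√0.2964 = 1.837; Δt_2 = 1.837 × 269 = 494.1 μs.
Leg 3: γ = 1/√(1 − 0.8776²) = 1/√0.2298 = 2.086; Δt_3 = 2.086 × 282 = 588.2 μs.
Total: 202.0 + 494.1 + 588.2 μs.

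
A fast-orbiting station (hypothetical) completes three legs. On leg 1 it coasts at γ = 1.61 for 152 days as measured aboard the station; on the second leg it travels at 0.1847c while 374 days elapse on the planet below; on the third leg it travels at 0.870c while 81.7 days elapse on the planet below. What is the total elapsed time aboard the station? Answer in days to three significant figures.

Leg 1: 152 days is already measured aboard the station.
Leg 2: γ = 1/√(1 − 0.1847²) = 1/√0.9659 = 1.018; τ_2 = 374/1.018 = 367.6 days.
Leg 3: γ = 1/√(1 − 0.870²) = 1/√0.2431 = 2.028; τ_3 = 81.7/2.028 = 40.28 days.
Total: 152.0 + 367.6 + 40.28 days.

τ = 560 days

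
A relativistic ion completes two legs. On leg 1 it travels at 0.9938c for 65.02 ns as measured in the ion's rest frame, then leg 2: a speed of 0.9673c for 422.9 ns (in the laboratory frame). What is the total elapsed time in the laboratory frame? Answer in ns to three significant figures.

Leg 1: γ = 1/√(1 − 0.9938²) = 1/√0.01236 = 8.994; Δt_1 = 8.994 × 65.02 = 584.8 ns.
Leg 2: 422.9 ns is already measured in the laboratory frame.
Total: 584.8 + 422.9 ns.

Δt = 1010 ns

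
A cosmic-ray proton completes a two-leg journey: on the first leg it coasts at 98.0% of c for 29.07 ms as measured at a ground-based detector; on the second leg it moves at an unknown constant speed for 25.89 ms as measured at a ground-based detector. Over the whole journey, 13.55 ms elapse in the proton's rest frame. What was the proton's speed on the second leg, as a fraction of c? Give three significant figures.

β = 0.954

Leg 1: β = 0.980; γ = 1/√(1 − 0.980²) = 1/√0.03960 = 5.025; τ_1 = 29.07/5.025 = 5.785 ms.
Leg 2: speed unknown; τ_2 = 25.89/γ_2.
Total proper time: 5.785 + τ_2 = 13.55, so τ_2 = 13.55 − 5.785 = 7.765 ms.
γ_2 = 25.89/7.765 = 3.334; β = √(1 − 1/γ²) = √0.9100.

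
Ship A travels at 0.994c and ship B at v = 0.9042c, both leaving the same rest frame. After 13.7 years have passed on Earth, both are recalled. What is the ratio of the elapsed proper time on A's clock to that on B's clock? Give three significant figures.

A: γ = 1/√(1 − 0.994²) = 1/√0.01196 = 9.142. B: γ = 1/√(1 − 0.9042²) = 1/√0.1824 = 2.341.
τ_A/τ_B = γ_B/γ_A = 2.341/9.142 = 0.2561, so τ_A/τ_B = 0.2561.

τ_A/τ_B = 0.256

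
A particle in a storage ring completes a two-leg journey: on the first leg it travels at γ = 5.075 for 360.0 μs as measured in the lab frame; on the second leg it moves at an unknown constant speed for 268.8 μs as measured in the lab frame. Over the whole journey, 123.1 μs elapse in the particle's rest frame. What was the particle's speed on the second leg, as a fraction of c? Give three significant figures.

Leg 1: γ = 5.075; τ_1 = 360.0/5.075 = 70.94 μs.
Leg 2: speed unknown; τ_2 = 268.8/γ_2.
Total proper time: 70.94 + τ_2 = 123.1, so τ_2 = 123.1 − 70.94 = 52.16 μs.
γ_2 = 268.8/52.16 = 5.153; β = √(1 − 1/γ²) = √0.9623.

β = 0.981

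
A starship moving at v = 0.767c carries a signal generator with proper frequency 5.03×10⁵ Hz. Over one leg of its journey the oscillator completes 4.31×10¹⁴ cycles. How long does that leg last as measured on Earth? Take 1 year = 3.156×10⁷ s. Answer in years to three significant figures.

Δt = 42.3 years

γ = 1/√(1 − 0.767²) = 1/√0.4117 = 1.558
Proper time for N cycles: τ = N/f = 4.31×10¹⁴/(5.03×10⁵) = 8.569×10⁸ s = 27.15 years.
Lab-frame duration Δt = γτ = 1.558 × 27.15 = 42.31 years.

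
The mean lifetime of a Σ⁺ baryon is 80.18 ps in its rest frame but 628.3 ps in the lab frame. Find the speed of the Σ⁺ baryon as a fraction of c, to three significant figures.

β = 0.992

γ = Δt/τ₀ = 628.3/80.18 = 7.836
β = √(1 − 1/γ²) = √(1 − 0.01629) = √0.9837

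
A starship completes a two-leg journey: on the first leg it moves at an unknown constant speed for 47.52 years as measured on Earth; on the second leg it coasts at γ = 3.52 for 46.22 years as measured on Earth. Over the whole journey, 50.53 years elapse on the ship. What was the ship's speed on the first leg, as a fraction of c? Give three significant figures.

β = 0.617

Leg 1: speed unknown; τ_1 = 47.52/γ_1.
Leg 2: γ = 3.52; τ_2 = 46.22/3.520 = 13.13 years.
Total proper time: τ_1 + 13.13 = 50.53, so τ_1 = 50.53 − 13.13 = 37.40 years.
γ_1 = 47.52/37.40 = 1.271; β = √(1 − 1/γ²) = √0.3806.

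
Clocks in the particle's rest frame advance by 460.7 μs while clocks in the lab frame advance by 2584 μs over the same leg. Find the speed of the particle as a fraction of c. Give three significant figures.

v = 0.984c

The proper time is measured in the particle's rest frame (both events occur at the particle's location); Δt is measured in the lab frame. γ = Δt/τ = 2584/460.7 = 5.609.
β = √(1 − 1/γ²) = √(1 − 0.03179) = √0.9682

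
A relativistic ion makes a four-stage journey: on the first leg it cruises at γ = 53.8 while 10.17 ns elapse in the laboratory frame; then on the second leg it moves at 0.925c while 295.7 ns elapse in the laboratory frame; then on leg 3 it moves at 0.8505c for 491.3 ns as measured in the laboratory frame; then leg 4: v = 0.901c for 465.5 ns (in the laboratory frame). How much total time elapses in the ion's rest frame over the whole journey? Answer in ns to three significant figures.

τ = 573 ns

Leg 1: γ = 53.8; τ_1 = 10.17/53.80 = 0.1890 ns.
Leg 2: γ = 1/√(1 − 0.925²) = 1/√0.1444 = 2.632; τ_2 = 295.7/2.632 = 112.4 ns.
Leg 3: γ = 1/√(1 − 0.8505²) = 1/√0.2766 = 1.901; τ_3 = 491.3/1.901 = 258.4 ns.
Leg 4: γ = 1/√(1 − 0.901²) = 1/√0.1882 = 2.305; τ_4 = 465.5/2.305 = 201.9 ns.
Total: 0.1890 + 112.4 + 258.4 + 201.9 ns.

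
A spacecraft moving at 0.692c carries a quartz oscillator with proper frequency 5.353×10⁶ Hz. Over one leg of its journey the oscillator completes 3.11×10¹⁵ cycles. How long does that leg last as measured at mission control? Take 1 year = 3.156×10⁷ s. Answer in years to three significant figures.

γ = 1/√(1 − 0.692²) = 1/√0.5211 = 1.385
Proper time for N cycles: τ = N/f = 3.11×10¹⁵/(5.353×10⁶) = 5.810×10⁸ s = 18.41 years.
Lab-frame duration Δt = γτ = 1.385 × 18.41 = 25.50 years.

Δt = 25.5 years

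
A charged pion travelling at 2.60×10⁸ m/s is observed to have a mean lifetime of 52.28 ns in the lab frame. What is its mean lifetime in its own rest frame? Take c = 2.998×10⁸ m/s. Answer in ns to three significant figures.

β = 2.60×10⁸/2.998×10⁸ = 0.8672; γ = 1/√(1 − 0.8672²) = 2.009
The lab-frame lifetime is the dilated interval; the proper lifetime is τ₀ = Δt/γ = 52.28/2.009 ns.

τ₀ = 26.0 ns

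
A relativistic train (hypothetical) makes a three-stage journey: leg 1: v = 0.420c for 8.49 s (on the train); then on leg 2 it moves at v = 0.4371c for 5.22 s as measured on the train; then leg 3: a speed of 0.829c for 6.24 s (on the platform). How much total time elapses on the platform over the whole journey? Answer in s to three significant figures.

Leg 1: γ = 1/√(1 − 0.420²) = 1/√0.8236 = 1.102; Δt_1 = 1.102 × 8.49 = 9.355 s.
Leg 2: γ = 1/√(1 − 0.4371²) = 1/√0.8089 = 1.112; Δt_2 = 1.112 × 5.22 = 5.804 s.
Leg 3: 6.24 s is already measured on the platform.
Total: 9.355 + 5.804 + 6.240 s.

Δt = 21.4 s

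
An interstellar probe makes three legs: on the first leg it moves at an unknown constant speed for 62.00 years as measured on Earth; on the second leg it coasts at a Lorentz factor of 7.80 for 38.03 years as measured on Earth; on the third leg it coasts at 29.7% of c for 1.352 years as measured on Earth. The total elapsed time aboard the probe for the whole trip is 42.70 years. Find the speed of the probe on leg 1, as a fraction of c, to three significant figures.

β = 0.808

Leg 1: speed unknown; τ_1 = 62.00/γ_1.
Leg 2: γ = 7.80; τ_2 = 38.03/7.800 = 4.876 years.
Leg 3: β = 0.297; γ = 1/√(1 − 0.297²) = 1/√0.9118 = 1.047; τ_3 = 1.352/1.047 = 1.291 years.
Total proper time: τ_1 + 4.876 + 1.291 = 42.70, so τ_1 = 42.70 − 6.167 = 36.53 years.
γ_1 = 62.00/36.53 = 1.697; β = √(1 − 1/γ²) = √0.6528.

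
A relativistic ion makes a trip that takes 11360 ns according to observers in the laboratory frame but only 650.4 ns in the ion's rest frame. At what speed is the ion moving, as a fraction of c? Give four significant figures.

β = 0.9984

The proper time is measured in the ion's rest frame (both events occur at the ion's location); Δt is measured in the laboratory frame. γ = Δt/τ = 11360/650.4 = 17.47.
β = √(1 − 1/γ²) = √(1 − 0.003278) = √0.9967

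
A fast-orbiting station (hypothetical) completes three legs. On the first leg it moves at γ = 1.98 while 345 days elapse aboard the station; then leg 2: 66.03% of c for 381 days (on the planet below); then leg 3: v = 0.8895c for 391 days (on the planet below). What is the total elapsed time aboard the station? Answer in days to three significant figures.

Leg 1: 345 days is already measured aboard the station.
Leg 2: β = 0.6603; γ = 1/√(1 − 0.6603²) = 1/√0.5640 = 1.332; τ_2 = 381/1.332 = 286.1 days.
Leg 3: γ = 1/√(1 − 0.8895²) = 1/√0.2088 = 2.188; τ_3 = 391/2.188 = 178.7 days.
Total: 345.0 + 286.1 + 178.7 days.

τ = 810 days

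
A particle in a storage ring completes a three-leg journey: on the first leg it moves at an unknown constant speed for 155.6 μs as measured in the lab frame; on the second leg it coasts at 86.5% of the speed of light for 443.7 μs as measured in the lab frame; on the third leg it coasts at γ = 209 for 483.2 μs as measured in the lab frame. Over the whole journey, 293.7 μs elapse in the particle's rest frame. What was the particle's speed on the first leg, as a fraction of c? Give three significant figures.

Leg 1: speed unknown; τ_1 = 155.6/γ_1.
Leg 2: β = 0.865; γ = 1/√(1 − 0.865²) = 1/√0.2518 = 1.993; τ_2 = 443.7/1.993 = 222.6 μs.
Leg 3: γ = 209; τ_3 = 483.2/209.0 = 2.312 μs.
Total proper time: τ_1 + 222.6 + 2.312 = 293.7, so τ_1 = 293.7 − 224.9 = 68.75 μs.
γ_1 = 155.6/68.75 = 2.263; β = √(1 − 1/γ²) = √0.8048.

β = 0.897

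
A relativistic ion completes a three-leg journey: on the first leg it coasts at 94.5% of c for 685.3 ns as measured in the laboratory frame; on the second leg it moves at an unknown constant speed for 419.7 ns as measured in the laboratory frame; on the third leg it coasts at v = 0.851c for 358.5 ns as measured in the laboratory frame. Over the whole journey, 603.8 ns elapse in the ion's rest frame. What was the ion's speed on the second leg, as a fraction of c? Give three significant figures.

Leg 1: β = 0.945; γ = 1/√(1 − 0.945²) = 1/√0.1070 = 3.057; τ_1 = 685.3/3.057 = 224.1 ns.
Leg 2: speed unknown; τ_2 = 419.7/γ_2.
Leg 3: γ = 1/√(1 − 0.851²) = 1/√0.2758 = 1.904; τ_3 = 358.5/1.904 = 188.3 ns.
Total proper time: 224.1 + τ_2 + 188.3 = 603.8, so τ_2 = 603.8 − 412.4 = 191.4 ns.
γ_2 = 419.7/191.4 = 2.193; β = √(1 − 1/γ²) = √0.7921.

β = 0.890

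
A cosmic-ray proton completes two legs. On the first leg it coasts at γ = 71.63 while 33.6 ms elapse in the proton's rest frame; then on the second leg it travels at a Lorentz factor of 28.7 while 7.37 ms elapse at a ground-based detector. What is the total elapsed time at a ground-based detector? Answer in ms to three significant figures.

Leg 1: γ = 71.63; Δt_1 = 71.63 × 33.6 = 2407 ms.
Leg 2: 7.37 ms is already measured at a ground-based detector.
Total: 2407 + 7.370 ms.

Δt = 2410 ms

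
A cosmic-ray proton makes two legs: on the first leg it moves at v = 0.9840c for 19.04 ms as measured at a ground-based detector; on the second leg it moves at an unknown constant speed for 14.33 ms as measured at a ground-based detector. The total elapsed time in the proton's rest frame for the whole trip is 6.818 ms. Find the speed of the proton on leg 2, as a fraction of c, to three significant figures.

β = 0.971

Leg 1: γ = 1/√(1 − 0.9840²) = 1/√0.03174 = 5.613; τ_1 = 19.04/5.613 = 3.392 ms.
Leg 2: speed unknown; τ_2 = 14.33/γ_2.
Total proper time: 3.392 + τ_2 = 6.818, so τ_2 = 6.818 − 3.392 = 3.426 ms.
γ_2 = 14.33/3.426 = 4.183; β = √(1 − 1/γ²) = √0.9429.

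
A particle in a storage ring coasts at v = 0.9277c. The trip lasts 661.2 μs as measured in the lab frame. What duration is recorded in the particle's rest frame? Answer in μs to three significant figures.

τ = 247 μs

γ = 1/√(1 − 0.9277²) = 1/√0.1394 = 2.679
The interval measured in the lab frame is the dilated one; the clock in the particle's rest frame measures the proper time τ = Δt/γ = 661.2/2.679 μs.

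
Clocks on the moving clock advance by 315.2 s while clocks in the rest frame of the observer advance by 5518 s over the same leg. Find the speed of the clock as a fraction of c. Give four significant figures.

v = 0.9984c

The proper time is measured on the moving clock (both events occur at the clock's location); Δt is measured in the rest frame of the observer. γ = Δt/τ = 5518/315.2 = 17.51.
β = √(1 − 1/γ²) = √(1 − 0.003263) = √0.9967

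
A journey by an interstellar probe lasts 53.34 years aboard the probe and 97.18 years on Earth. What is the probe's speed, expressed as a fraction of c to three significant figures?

β = 0.836

The proper time is measured aboard the probe (both events occur at the probe's location); Δt is measured on Earth. γ = Δt/τ = 97.18/53.34 = 1.822.
β = √(1 − 1/γ²) = √(1 − 0.3013) = √0.6987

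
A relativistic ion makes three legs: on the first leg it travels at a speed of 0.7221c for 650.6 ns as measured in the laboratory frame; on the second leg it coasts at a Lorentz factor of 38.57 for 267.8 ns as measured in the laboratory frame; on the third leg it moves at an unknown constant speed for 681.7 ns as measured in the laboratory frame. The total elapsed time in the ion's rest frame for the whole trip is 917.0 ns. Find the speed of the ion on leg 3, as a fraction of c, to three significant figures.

Leg 1: γ = 1/√(1 − 0.7221²) = 1/√0.4786 = 1.446; τ_1 = 650.6/1.446 = 450.1 ns.
Leg 2: γ = 38.57; τ_2 = 267.8/38.57 = 6.943 ns.
Leg 3: speed unknown; τ_3 = 681.7/γ_3.
Total proper time: 450.1 + 6.943 + τ_3 = 917.0, so τ_3 = 917.0 − 457.0 = 460.0 ns.
γ_3 = 681.7/460.0 = 1.482; β = √(1 − 1/γ²) = √0.5447.

β = 0.738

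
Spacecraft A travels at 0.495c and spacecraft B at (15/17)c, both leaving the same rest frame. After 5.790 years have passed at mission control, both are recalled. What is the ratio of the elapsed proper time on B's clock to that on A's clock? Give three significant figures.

A: γ = 1/√(1 − 0.495²) = 1/√0.7550 = 1.151. B: γ = 1/√(1 − (15/17)²) = 17/8 = 2.125.
τ_A/τ_B = γ_B/γ_A = 2.125/1.151 = 1.846, so τ_B/τ_A = 0.5416.

τ_B/τ_A = 0.542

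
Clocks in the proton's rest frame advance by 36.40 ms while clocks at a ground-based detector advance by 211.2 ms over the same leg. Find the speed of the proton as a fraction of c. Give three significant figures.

The proper time is measured in the proton's rest frame (both events occur at the proton's location); Δt is measured at a ground-based detector. γ = Δt/τ = 211.2/36.40 = 5.802.
β = √(1 − 1/γ²) = √(1 − 0.02970) = √0.9703

β = 0.985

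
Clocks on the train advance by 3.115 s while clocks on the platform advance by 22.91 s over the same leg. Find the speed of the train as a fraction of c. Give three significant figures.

The proper time is measured on the train (both events occur at the train's location); Δt is measured on the platform. γ = Δt/τ = 22.91/3.115 = 7.355.
β = √(1 − 1/γ²) = √(1 − 0.01849) = √0.9815

β = 0.991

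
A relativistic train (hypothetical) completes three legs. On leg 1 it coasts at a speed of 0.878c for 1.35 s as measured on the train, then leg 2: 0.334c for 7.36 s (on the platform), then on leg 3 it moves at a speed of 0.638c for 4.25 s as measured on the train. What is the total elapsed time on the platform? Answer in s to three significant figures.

Δt = 15.7 s

Leg 1: γ = 1/√(1 − 0.878²) = 1/√0.2291 = 2.089; Δt_1 = 2.089 × 1.35 = 2.820 s.
Leg 2: 7.36 s is already measured on the platform.
Leg 3: γ = 1/√(1 − 0.638²) = 1/√0.5930 = 1.299; Δt_3 = 1.299 × 4.25 = 5.519 s.
Total: 2.820 + 7.360 + 5.519 s.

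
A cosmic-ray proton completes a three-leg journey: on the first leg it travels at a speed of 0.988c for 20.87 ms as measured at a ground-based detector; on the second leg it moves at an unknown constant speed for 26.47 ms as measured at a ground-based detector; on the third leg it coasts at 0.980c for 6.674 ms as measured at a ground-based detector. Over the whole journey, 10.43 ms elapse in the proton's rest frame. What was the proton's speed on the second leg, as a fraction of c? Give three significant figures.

Leg 1: γ = 1/√(1 − 0.988²) = 1/√0.02386 = 6.474; τ_1 = 20.87/6.474 = 3.223 ms.
Leg 2: speed unknown; τ_2 = 26.47/γ_2.
Leg 3: γ = 1/√(1 − 0.980²) = 1/√0.03960 = 5.025; τ_3 = 6.674/5.025 = 1.328 ms.
Total proper time: 3.223 + τ_2 + 1.328 = 10.43, so τ_2 = 10.43 − 4.552 = 5.878 ms.
γ_2 = 26.47/5.878 = 4.503; β = √(1 − 1/γ²) = √0.9507.

β = 0.975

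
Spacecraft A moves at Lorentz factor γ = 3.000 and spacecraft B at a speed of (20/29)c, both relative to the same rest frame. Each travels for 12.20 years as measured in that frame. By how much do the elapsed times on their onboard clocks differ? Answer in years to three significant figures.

A: γ = 3.000; τ_A = 12.20/3.000 = 4.067 years.
B: γ = 1/√(1 − (20/29)²) = 29/21 ≈ 1.381; τ_B = 12.20/1.381 = 8.834 years.

|τ_A − τ_B| = 4.77 years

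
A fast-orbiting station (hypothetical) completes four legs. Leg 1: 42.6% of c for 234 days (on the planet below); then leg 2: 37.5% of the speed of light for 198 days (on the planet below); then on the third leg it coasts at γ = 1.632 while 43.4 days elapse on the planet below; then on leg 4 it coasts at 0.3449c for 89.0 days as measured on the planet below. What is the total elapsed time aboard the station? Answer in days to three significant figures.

Leg 1: β = 0.426; γ = 1/√(1 − 0.426²) = 1/√0.8185 = 1.105; τ_1 = 234/1.105 = 211.7 days.
Leg 2: β = 0.375; γ = 1/√(1 − 0.375²) = 1/√0.8594 = 1.079; τ_2 = 198/1.079 = 183.6 days.
Leg 3: γ = 1.632; τ_3 = 43.4/1.632 = 26.59 days.
Leg 4: γ = 1/√(1 − 0.3449²) = 1/√0.8810 = 1.065; τ_4 = 89.0/1.065 = 83.54 days.
Total: 211.7 + 183.6 + 26.59 + 83.54 days.

τ = 505 days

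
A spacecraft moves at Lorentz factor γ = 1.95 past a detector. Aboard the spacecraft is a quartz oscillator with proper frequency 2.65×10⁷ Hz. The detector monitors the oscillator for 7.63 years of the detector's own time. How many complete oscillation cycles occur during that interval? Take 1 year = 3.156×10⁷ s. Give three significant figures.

N = 3.27×10¹⁵

γ = 1.95
During 7.63 years of lab time, the oscillator's proper time advances by τ = Δt/γ = 7.63/1.950 = 3.913 years = 1.235×10⁸ s.
N = f × τ = 2.65×10⁷ × 1.235×10⁸ = 3.272×10¹⁵.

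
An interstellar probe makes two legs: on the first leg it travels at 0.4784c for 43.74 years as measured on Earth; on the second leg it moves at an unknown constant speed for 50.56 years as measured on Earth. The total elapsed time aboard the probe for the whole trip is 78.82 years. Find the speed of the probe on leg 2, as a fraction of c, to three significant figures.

β = 0.601

Leg 1: γ = 1/√(1 − 0.4784²) = 1/√0.7711 = 1.139; τ_1 = 43.74/1.139 = 38.41 years.
Leg 2: speed unknown; τ_2 = 50.56/γ_2.
Total proper time: 38.41 + τ_2 = 78.82, so τ_2 = 78.82 − 38.41 = 40.41 years.
γ_2 = 50.56/40.41 = 1.251; β = √(1 − 1/γ²) = √0.3612.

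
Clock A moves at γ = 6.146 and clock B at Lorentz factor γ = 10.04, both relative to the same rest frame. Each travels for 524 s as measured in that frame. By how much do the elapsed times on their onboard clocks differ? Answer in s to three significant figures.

A: γ = 6.146; τ_A = 524/6.146 = 85.26 s.
B: γ = 10.04; τ_B = 524/10.04 = 52.19 s.

|τ_A − τ_B| = 33.1 s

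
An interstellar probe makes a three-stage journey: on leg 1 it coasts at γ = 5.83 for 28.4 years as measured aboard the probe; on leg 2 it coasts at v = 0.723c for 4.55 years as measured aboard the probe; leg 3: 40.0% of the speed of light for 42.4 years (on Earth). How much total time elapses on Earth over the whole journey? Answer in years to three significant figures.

Δt = 215 years

Leg 1: γ = 5.83; Δt_1 = 5.830 × 28.4 = 165.6 years.
Leg 2: γ = 1/√(1 − 0.723²) = 1/√0.4773 = 1.447; Δt_2 = 1.447 × 4.55 = 6.586 years.
Leg 3: 42.4 years is already measured on Earth.
Total: 165.6 + 6.586 + 42.40 years.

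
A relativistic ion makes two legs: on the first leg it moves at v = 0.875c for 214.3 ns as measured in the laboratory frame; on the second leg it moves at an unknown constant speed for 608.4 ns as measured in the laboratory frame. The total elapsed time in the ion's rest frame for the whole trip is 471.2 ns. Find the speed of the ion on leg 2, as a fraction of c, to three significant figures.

β = 0.797

Leg 1: γ = 1/√(1 − 0.875²) = 1/√0.2344 = 2.066; τ_1 = 214.3/2.066 = 103.7 ns.
Leg 2: speed unknown; τ_2 = 608.4/γ_2.
Total proper time: 103.7 + τ_2 = 471.2, so τ_2 = 471.2 − 103.7 = 367.5 ns.
γ_2 = 608.4/367.5 = 1.656; β = √(1 − 1/γ²) = √0.6352.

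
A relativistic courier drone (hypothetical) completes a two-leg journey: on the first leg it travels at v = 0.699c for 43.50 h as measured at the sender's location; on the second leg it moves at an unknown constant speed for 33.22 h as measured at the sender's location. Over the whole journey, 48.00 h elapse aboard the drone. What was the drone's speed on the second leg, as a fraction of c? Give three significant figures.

Leg 1: γ = 1/√(1 − 0.699²) = 1/√0.5114 = 1.398; τ_1 = 43.50/1.398 = 31.11 h.
Leg 2: speed unknown; τ_2 = 33.22/γ_2.
Total proper time: 31.11 + τ_2 = 48.00, so τ_2 = 48.00 − 31.11 = 16.89 h.
γ_2 = 33.22/16.89 = 1.967; β = √(1 − 1/γ²) = √0.7414.

β = 0.861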